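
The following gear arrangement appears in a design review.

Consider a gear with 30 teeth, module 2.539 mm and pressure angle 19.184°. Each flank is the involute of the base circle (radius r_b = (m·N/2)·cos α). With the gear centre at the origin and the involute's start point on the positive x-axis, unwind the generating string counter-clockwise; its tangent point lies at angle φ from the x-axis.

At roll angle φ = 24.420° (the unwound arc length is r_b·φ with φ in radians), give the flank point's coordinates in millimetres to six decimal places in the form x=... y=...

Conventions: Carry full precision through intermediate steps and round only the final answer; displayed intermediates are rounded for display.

single-mesh involute tooth geometry (30T wheel at module 2.539)
pitch radius r_p = m·N/2 = 2.539·30/2 = 38.085000
base radius r_b = r_p·cos α = 38.085000·cos 19.184° = 35.970070
roll angle φ = 24.420° = 0.42620940 rad
x = r_b·(cos φ + φ·sin φ) = 39.090253
y = r_b·(sin φ − φ·cos φ) = 0.911548

x=39.090253 y=0.911548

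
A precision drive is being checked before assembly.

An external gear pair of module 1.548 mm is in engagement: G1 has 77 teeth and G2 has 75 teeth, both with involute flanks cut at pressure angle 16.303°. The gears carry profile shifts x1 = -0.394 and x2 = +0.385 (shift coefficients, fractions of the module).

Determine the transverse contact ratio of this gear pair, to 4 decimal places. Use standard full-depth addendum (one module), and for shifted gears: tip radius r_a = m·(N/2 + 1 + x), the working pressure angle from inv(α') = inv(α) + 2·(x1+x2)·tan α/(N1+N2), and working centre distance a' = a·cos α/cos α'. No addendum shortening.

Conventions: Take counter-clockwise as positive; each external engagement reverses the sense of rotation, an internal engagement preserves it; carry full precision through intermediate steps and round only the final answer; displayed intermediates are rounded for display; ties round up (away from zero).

2.0612

recognized (one external pair, fixed centres): single-mesh tooth geometry, m = 1.548, N1 = 77, N2 = 75
base radii: r_b1 = 57.201600, r_b2 = 55.715844
tip radii: r_a1 = 60.536088, r_a2 = 60.193980
inv(α') = inv(16.303°) + 2·(-0.394+0.385)·tan α/(77+75) = 0.00790164  ⇒  α' = 16.27977°
a' = a·cos α / cos α' = 117.6480·cos 16.303°/cos 16.27977° = 117.634058
action lengths: √(r_a1²−r_b1²) = 19.814008, √(r_a2²−r_b2²) = 22.782887
base pitch p_b = π·m·cos α = 4.667640
CR = (19.814008 + 22.782887 − 117.634058·sin 16.27977°)/4.667640 = 2.061171
contact ratio ≈ 2.0612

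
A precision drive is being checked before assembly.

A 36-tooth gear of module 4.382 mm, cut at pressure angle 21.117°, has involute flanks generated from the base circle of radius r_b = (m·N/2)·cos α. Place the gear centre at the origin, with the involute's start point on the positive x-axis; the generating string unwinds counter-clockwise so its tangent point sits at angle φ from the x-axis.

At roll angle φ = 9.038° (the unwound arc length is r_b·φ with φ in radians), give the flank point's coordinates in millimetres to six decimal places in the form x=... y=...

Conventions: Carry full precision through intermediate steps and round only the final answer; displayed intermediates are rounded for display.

x=74.488957 y=0.096029

recognized (one wheel, involute flank): single-mesh tooth geometry, m = 4.382, N = 36
pitch radius r_p = m·N/2 = 4.382·36/2 = 78.876000
base radius r_b = r_p·cos α = 78.876000·cos 21.117° = 73.579215
roll angle φ = 9.038° = 0.15774286 rad
x = r_b·(cos φ + φ·sin φ) = 74.488957
y = r_b·(sin φ − φ·cos φ) = 0.096029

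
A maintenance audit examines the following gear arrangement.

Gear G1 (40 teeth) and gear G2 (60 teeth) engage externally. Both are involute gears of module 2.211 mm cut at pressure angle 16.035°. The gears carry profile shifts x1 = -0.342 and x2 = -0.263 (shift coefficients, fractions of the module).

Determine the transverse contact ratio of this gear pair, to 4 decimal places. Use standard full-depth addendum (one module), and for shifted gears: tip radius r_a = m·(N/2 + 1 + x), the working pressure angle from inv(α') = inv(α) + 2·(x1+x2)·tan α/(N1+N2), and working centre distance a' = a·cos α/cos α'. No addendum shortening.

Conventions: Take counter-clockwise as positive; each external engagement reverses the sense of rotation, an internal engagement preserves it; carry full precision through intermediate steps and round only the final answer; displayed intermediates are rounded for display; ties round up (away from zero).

recognized (one external pair, fixed centres): single-mesh tooth geometry, m = 2.211, N1 = 40, N2 = 60
base radii: r_b1 = 42.499539, r_b2 = 63.749308
tip radii: r_a1 = 45.674838, r_a2 = 67.959507
inv(α') = inv(16.035°) + 2·(-0.342-0.263)·tan α/(40+60) = 0.00406543  ⇒  α' = 13.09605°
a' = a·cos α / cos α' = 110.5500·cos 16.035°/cos 13.09605° = 109.086001
action lengths: √(r_a1²−r_b1²) = 16.732604, √(r_a2²−r_b2²) = 23.548255
base pitch p_b = π·m·cos α = 6.675812
CR = (16.732604 + 23.548255 − 109.086001·sin 13.09605°)/6.675812 = 2.331356
contact ratio ≈ 2.3314

2.3314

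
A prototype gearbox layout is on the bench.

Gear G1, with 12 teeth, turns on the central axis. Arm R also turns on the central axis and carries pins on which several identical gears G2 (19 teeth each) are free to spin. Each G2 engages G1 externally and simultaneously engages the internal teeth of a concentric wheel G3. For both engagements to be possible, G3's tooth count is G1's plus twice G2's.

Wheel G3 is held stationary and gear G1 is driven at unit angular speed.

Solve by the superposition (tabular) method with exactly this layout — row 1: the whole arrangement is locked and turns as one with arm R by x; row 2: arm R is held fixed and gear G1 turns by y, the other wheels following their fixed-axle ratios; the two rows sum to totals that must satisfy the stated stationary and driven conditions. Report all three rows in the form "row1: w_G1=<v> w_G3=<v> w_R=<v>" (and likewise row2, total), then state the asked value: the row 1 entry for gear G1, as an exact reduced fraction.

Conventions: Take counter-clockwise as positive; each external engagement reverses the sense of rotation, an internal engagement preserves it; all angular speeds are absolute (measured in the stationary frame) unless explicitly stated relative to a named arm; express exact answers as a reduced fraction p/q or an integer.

class = planetary set [G3 = 12+2·19 = 50; Willis about the carrier]
row 1 (train locked, turned with arm): all members turn x
superposition row 2 [arm held]: sun y, ring −(12/50)·y, arm 0
boundary: total ω_ring = x − (12/50)·y = 0 and total ω_sun = x + y = 1  ⇒  y = 25/31, x = 6/31
row 2 ring = −(12/50)·25/31 = -6/31
totals (row 1 + row 2): sun 6/31 + 25/31 = 1, ring 6/31 + (-6/31) = 0, arm 6/31 + 0 = 6/31
asked cell (row1, sun) = 6/31

row1: w_G1=6/31 w_G3=6/31 w_R=6/31
row2: w_G1=25/31 w_G3=-6/31 w_R=0
total: w_G1=1 w_G3=0 w_R=6/31
asked value: 6/31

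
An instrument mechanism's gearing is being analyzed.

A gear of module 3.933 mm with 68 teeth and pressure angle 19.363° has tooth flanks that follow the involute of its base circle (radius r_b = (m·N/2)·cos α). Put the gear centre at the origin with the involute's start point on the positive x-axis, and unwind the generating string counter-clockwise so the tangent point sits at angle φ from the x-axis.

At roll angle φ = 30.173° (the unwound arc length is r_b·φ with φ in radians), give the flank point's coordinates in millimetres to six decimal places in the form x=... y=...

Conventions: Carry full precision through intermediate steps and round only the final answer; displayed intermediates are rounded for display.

class = single-mesh tooth geometry [base-circle involute, m = 3.933, 68T]
pitch radius r_p = m·N/2 = 3.933·68/2 = 133.722000
base radius r_b = r_p·cos α = 133.722000·cos 19.363° = 126.158277
roll angle φ = 30.173° = 0.52661820 rad
x = r_b·(cos φ + φ·sin φ) = 142.457510
y = r_b·(sin φ − φ·cos φ) = 5.972963

x=142.457510 y=5.972963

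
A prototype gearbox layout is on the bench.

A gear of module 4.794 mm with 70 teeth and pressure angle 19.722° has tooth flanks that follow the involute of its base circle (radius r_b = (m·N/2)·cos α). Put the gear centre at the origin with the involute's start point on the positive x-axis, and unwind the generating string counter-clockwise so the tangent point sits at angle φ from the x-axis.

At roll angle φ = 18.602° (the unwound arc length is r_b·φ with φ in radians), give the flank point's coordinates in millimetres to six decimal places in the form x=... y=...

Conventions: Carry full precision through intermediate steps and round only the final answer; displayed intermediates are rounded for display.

class = single-mesh tooth geometry [base-circle involute, m = 4.794, 70T]
pitch radius r_p = m·N/2 = 4.794·70/2 = 167.790000
base radius r_b = r_p·cos α = 167.790000·cos 19.722° = 157.947613
roll angle φ = 18.602° = 0.32466615 rad
x = r_b·(cos φ + φ·sin φ) = 166.054007
y = r_b·(sin φ − φ·cos φ) = 1.782864

x=166.054007 y=1.782864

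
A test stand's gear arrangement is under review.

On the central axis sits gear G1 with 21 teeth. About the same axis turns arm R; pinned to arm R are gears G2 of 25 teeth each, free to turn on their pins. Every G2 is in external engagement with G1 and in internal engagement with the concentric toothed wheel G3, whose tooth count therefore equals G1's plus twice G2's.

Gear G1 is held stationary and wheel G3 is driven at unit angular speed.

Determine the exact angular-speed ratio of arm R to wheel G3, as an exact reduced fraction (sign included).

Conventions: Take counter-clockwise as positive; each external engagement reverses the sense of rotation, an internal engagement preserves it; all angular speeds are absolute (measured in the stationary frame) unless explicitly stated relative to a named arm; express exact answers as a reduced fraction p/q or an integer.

71/92

class = planetary set [G3 = 21+2·25 = 71; Willis about the carrier]
ring teeth: 21 + 2·25 = 71
21(ω_sun−ω_arm) = −71(ω_ring−ω_arm),  ω_sun = 0, ω_ring = 1
21(0−ω_arm) = −71(1−ω_arm)  ⇒  92·ω_arm = 71  ⇒  ω_arm = 71/92
ω_out/ω_in = 71/92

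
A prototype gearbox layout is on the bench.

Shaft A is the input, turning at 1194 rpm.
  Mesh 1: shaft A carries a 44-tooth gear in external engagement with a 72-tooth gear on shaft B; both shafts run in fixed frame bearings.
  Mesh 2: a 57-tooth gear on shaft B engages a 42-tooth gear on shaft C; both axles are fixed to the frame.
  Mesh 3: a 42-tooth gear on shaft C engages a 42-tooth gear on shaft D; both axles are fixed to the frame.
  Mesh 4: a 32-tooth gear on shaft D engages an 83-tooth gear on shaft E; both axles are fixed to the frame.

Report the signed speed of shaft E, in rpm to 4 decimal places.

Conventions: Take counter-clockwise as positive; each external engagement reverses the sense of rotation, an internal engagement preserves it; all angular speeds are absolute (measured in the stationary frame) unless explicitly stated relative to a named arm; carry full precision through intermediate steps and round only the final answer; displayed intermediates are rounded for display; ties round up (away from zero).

+381.7877 rpm

topology: fixed-axis compound train — 4 meshes, A→E
mesh 1 [44T→72T]: ω = 1194.0000×44/72 = 729.6667 rpm, sense flips to −
mesh 2 [57T→42T]: ω = 729.6667×57/42 = 990.2619 rpm, sense flips to +
mesh 3 [42T→42T]: ω = 990.2619×42/42 = 990.2619 rpm, sense flips to −
mesh 4 [32T→83T]: ω = 990.2619×32/83 = 381.7877 rpm, sense flips to +
signed output speed = +381.7877 rpm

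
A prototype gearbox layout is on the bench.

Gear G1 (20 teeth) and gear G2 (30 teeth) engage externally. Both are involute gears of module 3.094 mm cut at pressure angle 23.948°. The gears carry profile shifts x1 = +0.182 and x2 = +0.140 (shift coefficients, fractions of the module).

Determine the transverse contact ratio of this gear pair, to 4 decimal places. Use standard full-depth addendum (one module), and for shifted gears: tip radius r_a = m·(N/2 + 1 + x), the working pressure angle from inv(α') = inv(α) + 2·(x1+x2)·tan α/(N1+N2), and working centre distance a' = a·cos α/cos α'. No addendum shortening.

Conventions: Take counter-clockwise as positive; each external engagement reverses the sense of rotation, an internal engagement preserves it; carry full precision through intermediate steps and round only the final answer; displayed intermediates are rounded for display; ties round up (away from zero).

1.4166

class = single-mesh tooth geometry [involute pair 20T × 30T, m = 3.094]
base radii: r_b1 = 28.276506, r_b2 = 42.414759
tip radii: r_a1 = 34.597108, r_a2 = 49.937160
inv(α') = inv(23.948°) + 2·(+0.182+0.140)·tan α/(20+30) = 0.03189074  ⇒  α' = 25.49349°
a' = a·cos α / cos α' = 77.3500·cos 23.948°/cos 25.49349° = 78.316628
action lengths: √(r_a1²−r_b1²) = 19.934871, √(r_a2²−r_b2²) = 26.357317
base pitch p_b = π·m·cos α = 8.883326
CR = (19.934871 + 26.357317 − 78.316628·sin 25.49349°)/8.883326 = 1.416591
contact ratio ≈ 1.4166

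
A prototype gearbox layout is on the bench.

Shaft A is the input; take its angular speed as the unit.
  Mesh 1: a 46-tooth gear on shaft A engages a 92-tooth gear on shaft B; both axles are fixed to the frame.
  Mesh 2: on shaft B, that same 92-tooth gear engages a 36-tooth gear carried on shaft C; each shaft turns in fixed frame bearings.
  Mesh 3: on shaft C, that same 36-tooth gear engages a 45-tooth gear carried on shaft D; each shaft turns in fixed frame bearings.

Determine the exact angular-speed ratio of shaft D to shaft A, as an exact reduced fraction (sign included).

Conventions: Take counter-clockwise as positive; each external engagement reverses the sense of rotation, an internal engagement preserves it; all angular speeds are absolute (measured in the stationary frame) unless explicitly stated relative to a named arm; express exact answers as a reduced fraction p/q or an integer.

class = fixed-axis compound train [3 meshes; 3 ratios multiply, 3 sense flips]
mesh 1 [46T→92T]: running ratio 1/2, sense −
mesh 2 [92T→36T]: running ratio 23/18, sense +
mesh 3 [36T→45T]: running ratio 46/45, sense −
ω_out/ω_in = -46/45

-46/45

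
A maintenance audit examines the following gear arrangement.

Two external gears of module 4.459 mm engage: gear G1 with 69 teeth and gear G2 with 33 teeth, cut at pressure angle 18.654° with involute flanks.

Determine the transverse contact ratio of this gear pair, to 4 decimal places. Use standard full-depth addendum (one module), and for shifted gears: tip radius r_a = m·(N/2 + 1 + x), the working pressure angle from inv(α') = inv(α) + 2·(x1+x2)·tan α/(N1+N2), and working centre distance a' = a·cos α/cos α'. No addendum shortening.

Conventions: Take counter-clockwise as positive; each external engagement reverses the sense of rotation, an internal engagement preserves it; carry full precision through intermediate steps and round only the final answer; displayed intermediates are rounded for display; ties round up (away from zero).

topology: single-mesh involute geometry — m = 4.459, 69T/33T pair
base radii: r_b1 = 145.754118, r_b2 = 69.708491
tip radii: r_a1 = 158.294500, r_a2 = 78.032500
no profile shift: α' = α, a' = a
action lengths: √(r_a1²−r_b1²) = 61.748570, √(r_a2²−r_b2²) = 35.068466
base pitch p_b = π·m·cos α = 13.272466
CR = (61.748570 + 35.068466 − 227.409000·sin 18.65400°)/13.272466 = 1.814261
contact ratio ≈ 1.8143

1.8143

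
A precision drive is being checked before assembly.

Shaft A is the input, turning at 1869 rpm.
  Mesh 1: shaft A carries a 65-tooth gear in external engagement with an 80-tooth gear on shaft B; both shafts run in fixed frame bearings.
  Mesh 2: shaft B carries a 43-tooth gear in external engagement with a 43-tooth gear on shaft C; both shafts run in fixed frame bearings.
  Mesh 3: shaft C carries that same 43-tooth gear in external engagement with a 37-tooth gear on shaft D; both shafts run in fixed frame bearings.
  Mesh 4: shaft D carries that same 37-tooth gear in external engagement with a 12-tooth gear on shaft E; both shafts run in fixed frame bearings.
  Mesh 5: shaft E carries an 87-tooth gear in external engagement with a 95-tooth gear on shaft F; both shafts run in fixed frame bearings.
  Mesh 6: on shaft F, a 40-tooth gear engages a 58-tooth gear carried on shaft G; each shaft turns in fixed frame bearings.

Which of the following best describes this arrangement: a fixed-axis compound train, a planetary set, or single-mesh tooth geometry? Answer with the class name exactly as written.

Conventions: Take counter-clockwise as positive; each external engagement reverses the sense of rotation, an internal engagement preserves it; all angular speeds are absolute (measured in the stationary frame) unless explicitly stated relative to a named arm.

recognized (7 fixed axles, 6 meshes): fixed-axis compound train
classification: fixed-axis compound train

fixed-axis compound train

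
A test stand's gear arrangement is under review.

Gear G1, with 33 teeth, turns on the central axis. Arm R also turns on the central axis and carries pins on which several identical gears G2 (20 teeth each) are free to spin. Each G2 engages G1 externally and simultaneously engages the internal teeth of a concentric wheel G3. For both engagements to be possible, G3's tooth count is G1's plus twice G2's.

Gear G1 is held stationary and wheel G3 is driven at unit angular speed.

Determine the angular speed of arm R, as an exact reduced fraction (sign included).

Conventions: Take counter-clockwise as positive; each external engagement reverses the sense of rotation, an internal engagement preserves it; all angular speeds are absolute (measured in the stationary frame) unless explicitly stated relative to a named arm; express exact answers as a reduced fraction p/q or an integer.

class = planetary set [G3 = 33+2·20 = 73; Willis about the carrier]
ring teeth: 33 + 2·20 = 73
33(ω_sun−ω_arm) = −73(ω_ring−ω_arm),  ω_sun = 0, ω_ring = 1
33(0−ω_arm) = −73(1−ω_arm)  ⇒  106·ω_arm = 73  ⇒  ω_arm = 73/106
exact speed ratio = 73/106

73/106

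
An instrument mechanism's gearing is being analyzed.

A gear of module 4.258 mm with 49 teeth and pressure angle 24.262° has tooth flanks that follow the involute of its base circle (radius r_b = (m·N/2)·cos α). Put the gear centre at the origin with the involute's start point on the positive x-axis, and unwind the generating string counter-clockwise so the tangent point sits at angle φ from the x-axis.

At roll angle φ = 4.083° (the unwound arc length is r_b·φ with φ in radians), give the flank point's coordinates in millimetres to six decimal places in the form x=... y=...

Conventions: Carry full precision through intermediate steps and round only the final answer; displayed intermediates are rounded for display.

x=95.348134 y=0.011467

class = single-mesh tooth geometry [base-circle involute, m = 4.258, 49T]
pitch radius r_p = m·N/2 = 4.258·49/2 = 104.321000
base radius r_b = r_p·cos α = 104.321000·cos 24.262° = 95.106952
roll angle φ = 4.083° = 0.07126179 rad
x = r_b·(cos φ + φ·sin φ) = 95.348134
y = r_b·(sin φ − φ·cos φ) = 0.011467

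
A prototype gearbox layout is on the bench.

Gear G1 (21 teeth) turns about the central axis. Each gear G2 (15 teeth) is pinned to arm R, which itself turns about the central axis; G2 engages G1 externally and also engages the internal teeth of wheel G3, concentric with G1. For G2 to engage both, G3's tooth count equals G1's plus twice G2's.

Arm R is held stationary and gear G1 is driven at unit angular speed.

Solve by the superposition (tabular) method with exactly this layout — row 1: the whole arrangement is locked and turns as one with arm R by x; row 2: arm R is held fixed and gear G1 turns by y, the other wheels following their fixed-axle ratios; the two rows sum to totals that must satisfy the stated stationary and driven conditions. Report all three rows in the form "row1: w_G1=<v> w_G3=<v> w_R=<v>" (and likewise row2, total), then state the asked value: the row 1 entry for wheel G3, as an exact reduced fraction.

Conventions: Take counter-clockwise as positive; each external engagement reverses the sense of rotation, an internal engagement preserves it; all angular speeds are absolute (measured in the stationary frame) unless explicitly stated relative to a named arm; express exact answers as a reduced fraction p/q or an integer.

class = planetary set [G3 = 21+2·15 = 51; Willis about the carrier]
row 1: whole set turns with the arm by x
row 2: sun turns y, ring = −(21/51)·y, arm 0
boundary: total ω_arm = x = 0 and total ω_sun = x + y = 1  ⇒  y = 1, x = 0
row 2 ring = −(21/51)·1 = -7/17
totals (row 1 + row 2): sun 0 + 1 = 1, ring 0 + (-7/17) = -7/17, arm 0 + 0 = 0
asked cell (row1, ring) = 0

row1: w_G1=0 w_G3=0 w_R=0
row2: w_G1=1 w_G3=-7/17 w_R=0
total: w_G1=1 w_G3=-7/17 w_R=0
asked value: 0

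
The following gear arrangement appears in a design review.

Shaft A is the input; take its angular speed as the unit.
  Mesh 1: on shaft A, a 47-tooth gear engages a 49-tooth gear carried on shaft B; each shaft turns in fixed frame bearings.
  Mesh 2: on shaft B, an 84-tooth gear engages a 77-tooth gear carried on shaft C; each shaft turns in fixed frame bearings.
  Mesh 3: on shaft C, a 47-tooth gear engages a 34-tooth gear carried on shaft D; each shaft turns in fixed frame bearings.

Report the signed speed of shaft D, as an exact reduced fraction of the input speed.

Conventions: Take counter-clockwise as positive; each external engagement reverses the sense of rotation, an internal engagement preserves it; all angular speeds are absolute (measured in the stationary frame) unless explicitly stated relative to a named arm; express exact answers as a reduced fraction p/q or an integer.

3-mesh fixed-axis compound train (all bearings frame-fixed)
mesh 1 [47T→49T]: |ω|/ω_in = 1×47/49 = 47/49, sense flips to −
mesh 2 [84T→77T]: |ω|/ω_in = (47/49)×84/77 = 564/539, sense flips to +
mesh 3 [47T→34T]: |ω|/ω_in = (564/539)×47/34 = 13254/9163, sense flips to −
signed output speed (× input speed) = -13254/9163

-13254/9163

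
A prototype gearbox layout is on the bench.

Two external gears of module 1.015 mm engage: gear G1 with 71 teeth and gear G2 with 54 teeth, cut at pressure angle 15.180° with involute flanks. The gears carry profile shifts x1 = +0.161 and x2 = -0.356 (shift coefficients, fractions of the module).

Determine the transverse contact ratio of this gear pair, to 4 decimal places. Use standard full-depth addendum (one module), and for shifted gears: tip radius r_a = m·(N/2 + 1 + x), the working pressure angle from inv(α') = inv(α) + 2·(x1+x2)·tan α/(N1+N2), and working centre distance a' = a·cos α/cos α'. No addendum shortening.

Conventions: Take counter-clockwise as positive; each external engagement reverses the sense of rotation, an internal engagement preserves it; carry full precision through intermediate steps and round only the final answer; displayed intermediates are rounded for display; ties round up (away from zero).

2.2058

class = single-mesh tooth geometry [involute pair 71T × 54T, m = 1.015]
base radii: r_b1 = 34.775252, r_b2 = 26.448784
tip radii: r_a1 = 37.210915, r_a2 = 28.058660
inv(α') = inv(15.180°) + 2·(+0.161-0.356)·tan α/(71+54) = 0.00553169  ⇒  α' = 14.48873°
a' = a·cos α / cos α' = 63.4375·cos 15.180°/cos 14.48873° = 63.235109
action lengths: √(r_a1²−r_b1²) = 13.241375, √(r_a2²−r_b2²) = 9.367510
base pitch p_b = π·m·cos α = 3.077456
CR = (13.241375 + 9.367510 − 63.235109·sin 14.48873°)/3.077456 = 2.205759
contact ratio ≈ 2.2058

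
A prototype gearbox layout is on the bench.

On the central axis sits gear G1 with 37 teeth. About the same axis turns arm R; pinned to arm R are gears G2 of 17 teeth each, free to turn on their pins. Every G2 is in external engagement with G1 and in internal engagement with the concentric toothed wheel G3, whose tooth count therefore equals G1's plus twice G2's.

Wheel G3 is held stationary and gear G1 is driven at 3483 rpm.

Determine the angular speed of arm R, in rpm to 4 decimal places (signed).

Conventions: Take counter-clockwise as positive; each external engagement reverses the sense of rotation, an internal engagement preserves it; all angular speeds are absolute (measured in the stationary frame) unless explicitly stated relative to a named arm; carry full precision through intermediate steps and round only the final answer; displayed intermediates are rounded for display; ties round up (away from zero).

planetary set (37T centre, 17T on arm, 71T internal) — Willis relation
normalise by the input: solve with ω_sun = 1, then scale by 3483 rpm
ring teeth: 37 + 2·17 = 71
37(ω_sun−ω_arm) = −71(ω_ring−ω_arm),  ω_ring = 0, ω_sun = 1
37(1−ω_arm) = −71(0−ω_arm)  ⇒  108·ω_arm = 37  ⇒  ω_arm = 37/108
scale: ω_arm = 37/108 × 3483 rpm = +1193.2500 rpm

+1193.2500 rpm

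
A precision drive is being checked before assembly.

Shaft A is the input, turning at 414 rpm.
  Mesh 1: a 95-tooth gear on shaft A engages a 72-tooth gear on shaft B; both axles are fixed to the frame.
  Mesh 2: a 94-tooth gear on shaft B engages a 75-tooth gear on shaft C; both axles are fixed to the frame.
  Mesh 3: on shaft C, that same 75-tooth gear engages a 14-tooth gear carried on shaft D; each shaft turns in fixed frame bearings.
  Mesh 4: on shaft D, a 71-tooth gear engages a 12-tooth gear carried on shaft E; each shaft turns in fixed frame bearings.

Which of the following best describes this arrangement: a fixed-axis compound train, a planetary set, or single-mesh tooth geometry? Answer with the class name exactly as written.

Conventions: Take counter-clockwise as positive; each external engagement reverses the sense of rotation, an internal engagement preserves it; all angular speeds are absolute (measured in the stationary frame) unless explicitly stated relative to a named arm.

4-mesh fixed-axis compound train (all bearings frame-fixed)
classification: fixed-axis compound train

fixed-axis compound train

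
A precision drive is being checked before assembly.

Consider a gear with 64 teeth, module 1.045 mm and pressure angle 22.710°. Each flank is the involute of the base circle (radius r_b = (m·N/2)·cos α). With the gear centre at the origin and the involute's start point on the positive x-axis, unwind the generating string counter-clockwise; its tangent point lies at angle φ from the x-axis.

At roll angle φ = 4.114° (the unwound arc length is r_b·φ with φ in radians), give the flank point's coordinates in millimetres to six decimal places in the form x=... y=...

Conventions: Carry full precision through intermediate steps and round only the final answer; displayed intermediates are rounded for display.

x=30.926838 y=0.003805

single-mesh involute tooth geometry (64T wheel at module 1.045)
pitch radius r_p = m·N/2 = 1.045·64/2 = 33.440000
base radius r_b = r_p·cos α = 33.440000·cos 22.710° = 30.847421
roll angle φ = 4.114° = 0.07180285 rad
x = r_b·(cos φ + φ·sin φ) = 30.926838
y = r_b·(sin φ − φ·cos φ) = 0.003805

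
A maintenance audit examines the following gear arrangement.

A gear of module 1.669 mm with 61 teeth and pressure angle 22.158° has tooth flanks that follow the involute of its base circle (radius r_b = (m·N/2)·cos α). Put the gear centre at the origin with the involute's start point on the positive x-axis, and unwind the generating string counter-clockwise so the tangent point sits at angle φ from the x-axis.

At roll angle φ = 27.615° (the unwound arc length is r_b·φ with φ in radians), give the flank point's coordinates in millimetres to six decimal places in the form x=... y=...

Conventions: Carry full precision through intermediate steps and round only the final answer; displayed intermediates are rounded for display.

class = single-mesh tooth geometry [base-circle involute, m = 1.669, 61T]
pitch radius r_p = m·N/2 = 1.669·61/2 = 50.904500
base radius r_b = r_p·cos α = 50.904500·cos 22.158° = 47.145066
roll angle φ = 27.615° = 0.48197267 rad
x = r_b·(cos φ + φ·sin φ) = 52.306984
y = r_b·(sin φ − φ·cos φ) = 1.718937

x=52.306984 y=1.718937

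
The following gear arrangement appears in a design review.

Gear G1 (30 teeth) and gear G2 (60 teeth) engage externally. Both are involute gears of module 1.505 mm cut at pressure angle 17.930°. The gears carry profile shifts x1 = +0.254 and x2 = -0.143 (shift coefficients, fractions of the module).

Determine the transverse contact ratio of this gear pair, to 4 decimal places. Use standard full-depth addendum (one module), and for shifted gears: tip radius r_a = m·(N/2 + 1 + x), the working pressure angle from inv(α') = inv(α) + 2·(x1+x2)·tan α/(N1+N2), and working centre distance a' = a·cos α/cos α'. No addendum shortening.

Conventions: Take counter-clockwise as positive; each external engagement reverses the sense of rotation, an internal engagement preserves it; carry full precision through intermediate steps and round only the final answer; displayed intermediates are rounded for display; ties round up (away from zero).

1.7723

recognized (one external pair, fixed centres): single-mesh tooth geometry, m = 1.505, N1 = 30, N2 = 60
base radii: r_b1 = 21.478608, r_b2 = 42.957215
tip radii: r_a1 = 24.462270, r_a2 = 46.439785
inv(α') = inv(17.930°) + 2·(+0.254-0.143)·tan α/(30+60) = 0.01143012  ⇒  α' = 18.35587°
a' = a·cos α / cos α' = 67.7250·cos 17.930°/cos 18.35587° = 67.890151
action lengths: √(r_a1²−r_b1²) = 11.707778, √(r_a2²−r_b2²) = 17.644582
base pitch p_b = π·m·cos α = 4.498469
CR = (11.707778 + 17.644582 − 67.890151·sin 18.35587°)/4.498469 = 1.772275
contact ratio ≈ 1.7723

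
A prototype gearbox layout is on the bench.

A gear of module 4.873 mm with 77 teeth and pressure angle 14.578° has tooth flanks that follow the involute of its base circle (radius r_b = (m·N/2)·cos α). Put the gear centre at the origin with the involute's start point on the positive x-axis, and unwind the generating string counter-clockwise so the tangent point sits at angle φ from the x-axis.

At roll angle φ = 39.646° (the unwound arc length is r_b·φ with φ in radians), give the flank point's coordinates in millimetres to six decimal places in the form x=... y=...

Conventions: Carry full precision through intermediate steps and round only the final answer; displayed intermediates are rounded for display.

topology: single-mesh involute geometry — m = 4.873, N = 77
pitch radius r_p = m·N/2 = 4.873·77/2 = 187.610500
base radius r_b = r_p·cos α = 187.610500·cos 14.578° = 181.570546
roll angle φ = 39.646° = 0.69195324 rad
x = r_b·(cos φ + φ·sin φ) = 219.972124
y = r_b·(sin φ − φ·cos φ) = 19.108038

x=219.972124 y=19.108038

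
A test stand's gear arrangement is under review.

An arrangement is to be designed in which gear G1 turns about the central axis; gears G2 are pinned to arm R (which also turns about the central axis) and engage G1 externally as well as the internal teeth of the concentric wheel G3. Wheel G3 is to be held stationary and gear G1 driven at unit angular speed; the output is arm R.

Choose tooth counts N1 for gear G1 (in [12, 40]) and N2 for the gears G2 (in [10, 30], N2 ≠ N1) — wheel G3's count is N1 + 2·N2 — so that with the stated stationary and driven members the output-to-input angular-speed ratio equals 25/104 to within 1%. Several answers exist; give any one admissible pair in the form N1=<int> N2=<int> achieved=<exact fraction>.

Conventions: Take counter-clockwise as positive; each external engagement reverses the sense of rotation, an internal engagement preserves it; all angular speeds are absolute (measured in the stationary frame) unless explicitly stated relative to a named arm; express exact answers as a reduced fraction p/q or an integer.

topology: planetary set — design target 25/104, arm = carrier (Willis)
Willis with ω_ring = 0: ω_arm/ω_sun = N1/(N1+N3); set equal to 25/104  ⇒  N3/N1 = 1/(25/104) − 1 = 79/25
N3 = N1 + 2·N2  ⇒  N2/N1 = (N3/N1 − 1)/2 = (79/25 − 1)/2 = 27/25
smallest multiple with N1 ≥ 12 and N2 ≥ 10: k = 1  ⇒  N1 = 1·25 = 25, N2 = 1·27 = 27 (N1 ≤ 40, N2 ≤ 30, N2 ≠ N1 ✓), N3 = 25 + 2·27 = 79
check: N1/(N1+N3) with N1 = 25, N3 = 79 gives 25/104; |achieved − target| = 0 ≤ 1/416 ✓

N1=25 N2=27 achieved=25/104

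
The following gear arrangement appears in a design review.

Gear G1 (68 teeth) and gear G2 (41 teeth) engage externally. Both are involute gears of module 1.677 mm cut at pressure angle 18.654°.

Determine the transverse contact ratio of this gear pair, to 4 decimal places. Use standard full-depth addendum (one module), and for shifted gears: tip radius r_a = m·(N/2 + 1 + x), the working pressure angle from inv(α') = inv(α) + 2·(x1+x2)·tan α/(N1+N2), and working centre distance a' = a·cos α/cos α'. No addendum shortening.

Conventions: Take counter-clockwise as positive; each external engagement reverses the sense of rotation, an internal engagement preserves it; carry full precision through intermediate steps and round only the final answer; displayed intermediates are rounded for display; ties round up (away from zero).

1.8383

class = single-mesh tooth geometry [involute pair 68T × 41T, m = 1.677]
base radii: r_b1 = 54.022695, r_b2 = 32.572507
tip radii: r_a1 = 58.695000, r_a2 = 36.055500
no profile shift: α' = α, a' = a
action lengths: √(r_a1²−r_b1²) = 22.948888, √(r_a2²−r_b2²) = 15.460623
base pitch p_b = π·m·cos α = 4.991685
CR = (22.948888 + 15.460623 − 91.396500·sin 18.65400°)/4.991685 = 1.838281
contact ratio ≈ 1.8383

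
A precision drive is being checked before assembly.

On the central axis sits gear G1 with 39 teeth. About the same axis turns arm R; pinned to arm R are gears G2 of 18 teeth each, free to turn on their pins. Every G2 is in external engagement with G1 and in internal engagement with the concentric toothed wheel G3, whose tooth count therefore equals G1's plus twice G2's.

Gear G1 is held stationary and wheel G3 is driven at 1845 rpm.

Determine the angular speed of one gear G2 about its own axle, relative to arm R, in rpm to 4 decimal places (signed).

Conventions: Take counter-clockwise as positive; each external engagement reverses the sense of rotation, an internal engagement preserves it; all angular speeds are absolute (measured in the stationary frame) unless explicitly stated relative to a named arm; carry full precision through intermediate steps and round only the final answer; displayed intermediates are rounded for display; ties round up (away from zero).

topology: planetary set — G1 39T / G2 18T / G3 75T, arm = carrier (Willis)
normalise by the input: solve with ω_ring = 1, then scale by 1845 rpm
ring teeth: 39 + 2·18 = 75
39(ω_sun−ω_arm) = −75(ω_ring−ω_arm),  ω_sun = 0, ω_ring = 1
39(0−ω_arm) = −75(1−ω_arm)  ⇒  114·ω_arm = 75  ⇒  ω_arm = 25/38
sun–planet mesh: 39·(0−25/38) = −18·(ω_p−ω_arm)  ⇒  ω_p−ω_arm = 325/228
scale: ω_p−ω_arm = 325/228 × 1845 rpm = +2629.9342 rpm

+2629.9342 rpm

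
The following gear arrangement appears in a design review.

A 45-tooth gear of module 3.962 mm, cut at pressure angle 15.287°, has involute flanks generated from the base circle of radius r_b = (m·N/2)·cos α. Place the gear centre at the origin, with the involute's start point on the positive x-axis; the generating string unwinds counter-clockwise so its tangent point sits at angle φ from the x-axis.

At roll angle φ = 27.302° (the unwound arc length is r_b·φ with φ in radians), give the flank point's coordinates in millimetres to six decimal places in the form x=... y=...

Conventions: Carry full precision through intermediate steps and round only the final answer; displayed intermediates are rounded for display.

single-mesh involute tooth geometry (45T wheel at module 3.962)
pitch radius r_p = m·N/2 = 3.962·45/2 = 89.145000
base radius r_b = r_p·cos α = 89.145000·cos 15.287° = 85.990806
roll angle φ = 27.302° = 0.47650979 rad
x = r_b·(cos φ + φ·sin φ) = 95.206183
y = r_b·(sin φ − φ·cos φ) = 3.031467

x=95.206183 y=3.031467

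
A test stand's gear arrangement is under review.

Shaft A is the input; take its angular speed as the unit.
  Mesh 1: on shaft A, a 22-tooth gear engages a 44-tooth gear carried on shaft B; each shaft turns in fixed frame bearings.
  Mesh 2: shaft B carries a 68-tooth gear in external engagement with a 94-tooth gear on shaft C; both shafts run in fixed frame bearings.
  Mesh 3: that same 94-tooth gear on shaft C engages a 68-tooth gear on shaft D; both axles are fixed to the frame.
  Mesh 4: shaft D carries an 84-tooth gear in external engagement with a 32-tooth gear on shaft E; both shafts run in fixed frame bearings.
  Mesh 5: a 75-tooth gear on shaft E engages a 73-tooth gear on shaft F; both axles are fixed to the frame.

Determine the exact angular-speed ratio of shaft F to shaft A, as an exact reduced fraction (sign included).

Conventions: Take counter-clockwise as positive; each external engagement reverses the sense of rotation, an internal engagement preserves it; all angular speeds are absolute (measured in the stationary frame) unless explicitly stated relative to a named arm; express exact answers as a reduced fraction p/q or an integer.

-1575/1168

class = fixed-axis compound train [5 meshes; 5 ratios multiply, 5 sense flips]
mesh 1 [22T→44T]: running ratio 1/2, sense −
mesh 2 [68T→94T]: running ratio 17/47, sense +
mesh 3 [94T→68T]: running ratio 1/2, sense −
mesh 4 [84T→32T]: running ratio 21/16, sense +
mesh 5 [75T→73T]: running ratio 1575/1168, sense −
ω_out/ω_in = -1575/1168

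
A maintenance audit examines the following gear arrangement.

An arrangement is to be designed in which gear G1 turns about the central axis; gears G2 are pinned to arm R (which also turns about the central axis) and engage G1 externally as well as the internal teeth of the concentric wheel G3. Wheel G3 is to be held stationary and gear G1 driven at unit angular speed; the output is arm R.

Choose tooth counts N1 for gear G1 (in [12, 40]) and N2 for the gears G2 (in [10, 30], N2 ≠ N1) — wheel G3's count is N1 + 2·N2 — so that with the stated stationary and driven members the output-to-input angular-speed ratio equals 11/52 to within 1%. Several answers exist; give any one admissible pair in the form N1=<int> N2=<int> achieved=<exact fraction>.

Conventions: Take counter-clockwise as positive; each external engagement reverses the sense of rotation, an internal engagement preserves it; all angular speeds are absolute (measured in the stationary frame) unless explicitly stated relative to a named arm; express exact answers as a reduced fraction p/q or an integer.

planetary set to be sized for 11/52 (Willis relation)
Willis with ω_ring = 0: ω_arm/ω_sun = N1/(N1+N3); set equal to 11/52  ⇒  N3/N1 = 1/(11/52) − 1 = 41/11
N3 = N1 + 2·N2  ⇒  N2/N1 = (N3/N1 − 1)/2 = (41/11 − 1)/2 = 15/11
smallest multiple with N1 ≥ 12 and N2 ≥ 10: k = 2  ⇒  N1 = 2·11 = 22, N2 = 2·15 = 30 (N1 ≤ 40, N2 ≤ 30, N2 ≠ N1 ✓), N3 = 22 + 2·30 = 82
check: N1/(N1+N3) with N1 = 22, N3 = 82 gives 11/52; |achieved − target| = 0 ≤ 11/5200 ✓

N1=22 N2=30 achieved=11/52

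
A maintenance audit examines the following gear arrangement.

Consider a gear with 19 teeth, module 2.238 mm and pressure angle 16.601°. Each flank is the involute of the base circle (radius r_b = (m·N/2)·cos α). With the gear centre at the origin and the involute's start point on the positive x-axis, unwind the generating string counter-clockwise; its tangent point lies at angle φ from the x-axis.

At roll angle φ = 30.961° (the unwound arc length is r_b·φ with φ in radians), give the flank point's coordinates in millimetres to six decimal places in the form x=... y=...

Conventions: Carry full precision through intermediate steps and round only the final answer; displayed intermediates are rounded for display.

single-mesh involute tooth geometry (19T wheel at module 2.238)
pitch radius r_p = m·N/2 = 2.238·19/2 = 21.261000
base radius r_b = r_p·cos α = 21.261000·cos 16.601° = 20.374790
roll angle φ = 30.961° = 0.54037139 rad
x = r_b·(cos φ + φ·sin φ) = 23.135863
y = r_b·(sin φ − φ·cos φ) = 1.040673

x=23.135863 y=1.040673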